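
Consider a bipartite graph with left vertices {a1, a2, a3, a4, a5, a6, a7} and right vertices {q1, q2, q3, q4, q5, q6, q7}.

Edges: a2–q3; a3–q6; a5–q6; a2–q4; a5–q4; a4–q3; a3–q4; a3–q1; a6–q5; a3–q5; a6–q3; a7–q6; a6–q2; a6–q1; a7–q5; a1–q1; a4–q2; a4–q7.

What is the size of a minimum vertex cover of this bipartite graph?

7

A maximum matching has 7 edges (e.g. a1–q1, a2–q3, a3–q4, a4–q7, a5–q6, a6–q2, a7–q5).
By König's theorem the minimum vertex cover has the same size. One such cover is {a1, a2, a3, a4, a5, a6, a7}.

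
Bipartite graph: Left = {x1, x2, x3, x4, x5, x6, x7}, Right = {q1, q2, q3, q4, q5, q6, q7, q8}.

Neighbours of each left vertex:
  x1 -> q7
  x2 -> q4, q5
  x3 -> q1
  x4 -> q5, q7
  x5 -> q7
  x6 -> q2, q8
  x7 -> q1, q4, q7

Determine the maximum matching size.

For example, pair x1→q7, x2→q4, x3→q1, x4→q5, x6→q8.
The set {x1, x2, x3, x4, x5, x7} has only 4 neighbours ({q1, q4, q5, q7}), so by Hall's theorem at most 5 of the 7 left vertices can be matched.

5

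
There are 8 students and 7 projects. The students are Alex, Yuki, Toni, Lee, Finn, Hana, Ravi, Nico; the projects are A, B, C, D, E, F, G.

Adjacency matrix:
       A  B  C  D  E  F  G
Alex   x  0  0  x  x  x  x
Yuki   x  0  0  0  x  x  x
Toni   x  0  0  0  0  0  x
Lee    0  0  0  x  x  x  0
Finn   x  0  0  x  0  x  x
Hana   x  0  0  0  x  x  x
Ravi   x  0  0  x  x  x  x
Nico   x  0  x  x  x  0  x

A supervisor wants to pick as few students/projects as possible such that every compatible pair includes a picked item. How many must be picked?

A maximum matching has 6 edges (e.g. Alex–G, Yuki–E, Toni–A, Lee–D, Finn–F, Nico–C).
By König's theorem the minimum vertex cover has the same size. One such cover is {Nico, A, D, E, F, G}.

6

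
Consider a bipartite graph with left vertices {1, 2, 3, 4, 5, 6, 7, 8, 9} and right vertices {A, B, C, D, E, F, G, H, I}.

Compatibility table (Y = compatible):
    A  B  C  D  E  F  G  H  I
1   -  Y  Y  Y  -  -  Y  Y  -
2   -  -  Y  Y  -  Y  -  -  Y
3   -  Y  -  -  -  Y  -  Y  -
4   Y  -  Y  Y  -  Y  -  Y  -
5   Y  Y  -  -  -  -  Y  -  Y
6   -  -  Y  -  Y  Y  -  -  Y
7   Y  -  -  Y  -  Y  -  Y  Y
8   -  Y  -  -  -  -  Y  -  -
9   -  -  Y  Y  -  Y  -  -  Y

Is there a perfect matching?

Yes

A valid assignment of size 9: 1–H, 2–C, 3–B, 4–A, 5–I, 6–E, 7–D, 8–G, 9–F.
Every left vertex is matched, so this is a perfect matching.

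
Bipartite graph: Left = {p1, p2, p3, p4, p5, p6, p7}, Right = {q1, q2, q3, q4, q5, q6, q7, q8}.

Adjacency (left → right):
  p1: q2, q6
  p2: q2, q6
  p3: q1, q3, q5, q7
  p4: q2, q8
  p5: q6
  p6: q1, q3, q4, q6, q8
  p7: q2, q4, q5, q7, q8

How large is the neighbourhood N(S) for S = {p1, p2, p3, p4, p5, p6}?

8

The union of neighbours of {p1, p2, p3, p4, p5, p6} is {q1, q2, q3, q4, q5, q6, q7, q8}, which has 8 elements.
Since |N(S)| = 8 ≥ |S| = 6, Hall's condition holds for this subset.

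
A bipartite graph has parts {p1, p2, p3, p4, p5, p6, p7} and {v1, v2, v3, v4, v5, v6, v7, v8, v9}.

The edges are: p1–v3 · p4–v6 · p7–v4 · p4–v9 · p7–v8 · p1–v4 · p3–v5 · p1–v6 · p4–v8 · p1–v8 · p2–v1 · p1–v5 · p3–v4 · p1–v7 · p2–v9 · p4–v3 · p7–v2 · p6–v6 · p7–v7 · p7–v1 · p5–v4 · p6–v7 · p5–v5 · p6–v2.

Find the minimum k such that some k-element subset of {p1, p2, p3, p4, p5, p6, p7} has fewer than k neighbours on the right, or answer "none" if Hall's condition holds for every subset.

A matching saturating every left vertex exists, for instance p1→v8, p2→v1, p3→v5, p4→v6, p5→v4, p6→v7, p7→v2.
By Hall's marriage theorem, this means |N(S)| ≥ |S| for every subset S, so no violating subset exists.

none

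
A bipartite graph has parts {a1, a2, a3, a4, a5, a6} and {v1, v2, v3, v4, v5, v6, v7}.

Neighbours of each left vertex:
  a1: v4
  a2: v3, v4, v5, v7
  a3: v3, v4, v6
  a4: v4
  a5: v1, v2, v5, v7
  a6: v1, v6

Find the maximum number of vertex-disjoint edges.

One maximum matching: a1→v4, a2→v7, a3→v3, a5→v2, a6→v6.
The set {a1, a4} has only 1 neighbour ({v4}), so by Hall's theorem at most 5 of the 6 left vertices can be matched.

5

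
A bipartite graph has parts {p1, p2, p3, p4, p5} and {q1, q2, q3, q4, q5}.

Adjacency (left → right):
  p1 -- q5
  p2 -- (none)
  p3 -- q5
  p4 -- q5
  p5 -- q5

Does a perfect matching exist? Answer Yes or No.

The set {p1, p2, p3, p4, p5} has only 1 neighbour ({q5}), so by Hall's theorem at most 1 of the 5 left vertices can be matched.
Hence no matching covers every left vertex.

No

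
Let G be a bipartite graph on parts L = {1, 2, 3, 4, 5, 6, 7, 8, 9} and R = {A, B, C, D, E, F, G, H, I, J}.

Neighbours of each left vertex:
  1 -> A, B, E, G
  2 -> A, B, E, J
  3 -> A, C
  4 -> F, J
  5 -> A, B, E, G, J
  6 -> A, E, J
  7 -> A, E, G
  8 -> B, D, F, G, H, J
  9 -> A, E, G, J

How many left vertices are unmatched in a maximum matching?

1

One maximum matching: 1–G, 2–B, 3–C, 4–F, 5–A, 6–J, 7–E, 8–H.
The set {1, 2, 5, 6, 7, 9} has only 5 neighbours ({A, B, E, G, J}), so by Hall's theorem at most 8 of the 9 left vertices can be matched.
That matches 8 of the 9, leaving 1 unmatched; no matching can do better.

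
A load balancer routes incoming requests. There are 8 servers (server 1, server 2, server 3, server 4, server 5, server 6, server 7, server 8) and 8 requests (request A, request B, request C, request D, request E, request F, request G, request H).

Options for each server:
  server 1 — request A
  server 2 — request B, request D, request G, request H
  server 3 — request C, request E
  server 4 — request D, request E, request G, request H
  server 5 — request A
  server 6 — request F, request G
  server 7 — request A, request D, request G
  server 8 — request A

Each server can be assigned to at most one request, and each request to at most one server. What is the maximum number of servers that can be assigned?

6

One maximum matching: server 1→request A, server 2→request D, server 3→request C, server 4→request E, server 6→request F, server 7→request G.
The set {server 1, server 5, server 8} has only 1 neighbour ({request A}), so by Hall's theorem at most 6 of the 8 servers can be matched.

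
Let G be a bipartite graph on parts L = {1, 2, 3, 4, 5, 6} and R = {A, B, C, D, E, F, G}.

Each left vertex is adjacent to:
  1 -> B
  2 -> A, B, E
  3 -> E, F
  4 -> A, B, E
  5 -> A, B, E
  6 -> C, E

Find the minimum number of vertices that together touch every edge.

The 5 edges 1–B, 2–A, 3–F, 4–E, 6–C form a matching, so any vertex cover needs at least 5 vertices (one per matched edge).
Conversely {3, 6, A, B, E} meets every edge and has exactly 5 vertices, so 5 is optimal.

5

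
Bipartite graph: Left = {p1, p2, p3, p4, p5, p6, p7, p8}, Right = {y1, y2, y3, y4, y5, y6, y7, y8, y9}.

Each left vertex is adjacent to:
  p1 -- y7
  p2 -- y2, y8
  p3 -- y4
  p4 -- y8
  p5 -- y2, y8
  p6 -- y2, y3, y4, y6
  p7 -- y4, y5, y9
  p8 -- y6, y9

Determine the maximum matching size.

For example, pair p1→y7, p2→y2, p3→y4, p4→y8, p6→y3, p7→y5, p8→y6.
The set {p2, p4, p5} has only 2 neighbours ({y2, y8}), so by Hall's theorem at most 7 of the 8 left vertices can be matched.

7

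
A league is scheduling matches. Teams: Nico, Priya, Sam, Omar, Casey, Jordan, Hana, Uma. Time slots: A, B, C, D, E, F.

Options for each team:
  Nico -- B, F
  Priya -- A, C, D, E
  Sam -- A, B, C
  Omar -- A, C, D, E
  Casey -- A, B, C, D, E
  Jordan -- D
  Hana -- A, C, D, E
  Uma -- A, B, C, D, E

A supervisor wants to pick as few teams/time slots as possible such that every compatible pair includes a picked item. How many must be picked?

6

The 6 edges Nico–F, Priya–C, Sam–B, Omar–E, Casey–A, Jordan–D form a matching, so any vertex cover needs at least 6 vertices (one per matched edge).
Conversely {Nico, A, B, C, D, E} meets every edge and has exactly 6 vertices, so 6 is optimal.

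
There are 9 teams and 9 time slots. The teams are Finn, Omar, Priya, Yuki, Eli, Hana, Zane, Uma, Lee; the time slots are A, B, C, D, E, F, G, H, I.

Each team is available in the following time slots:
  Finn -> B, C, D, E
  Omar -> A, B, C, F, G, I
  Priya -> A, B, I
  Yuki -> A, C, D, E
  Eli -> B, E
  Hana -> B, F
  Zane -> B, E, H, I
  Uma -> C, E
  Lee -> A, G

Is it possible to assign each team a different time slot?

Yes

A valid assignment of size 9: Finn–C, Omar–A, Priya–I, Yuki–D, Eli–B, Hana–F, Zane–H, Uma–E, Lee–G.
Every team is matched, so this is a perfect matching.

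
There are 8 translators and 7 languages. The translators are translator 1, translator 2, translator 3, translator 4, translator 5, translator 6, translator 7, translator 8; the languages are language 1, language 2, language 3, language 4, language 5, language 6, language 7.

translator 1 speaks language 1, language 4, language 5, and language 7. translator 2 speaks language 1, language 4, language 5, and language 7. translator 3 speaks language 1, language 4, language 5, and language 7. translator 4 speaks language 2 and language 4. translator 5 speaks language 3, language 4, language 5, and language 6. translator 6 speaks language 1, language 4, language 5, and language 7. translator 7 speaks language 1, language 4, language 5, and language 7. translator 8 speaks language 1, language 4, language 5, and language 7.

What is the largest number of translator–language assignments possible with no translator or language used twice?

6

A valid assignment of size 6: translator 1→language 5, translator 2→language 1, translator 3→language 4, translator 4→language 2, translator 5→language 6, translator 6→language 7.
The set {translator 1, translator 2, translator 3, translator 6, translator 7, translator 8} has only 4 neighbours ({language 1, language 4, language 5, language 7}), so by Hall's theorem at most 6 of the 8 translators can be matched.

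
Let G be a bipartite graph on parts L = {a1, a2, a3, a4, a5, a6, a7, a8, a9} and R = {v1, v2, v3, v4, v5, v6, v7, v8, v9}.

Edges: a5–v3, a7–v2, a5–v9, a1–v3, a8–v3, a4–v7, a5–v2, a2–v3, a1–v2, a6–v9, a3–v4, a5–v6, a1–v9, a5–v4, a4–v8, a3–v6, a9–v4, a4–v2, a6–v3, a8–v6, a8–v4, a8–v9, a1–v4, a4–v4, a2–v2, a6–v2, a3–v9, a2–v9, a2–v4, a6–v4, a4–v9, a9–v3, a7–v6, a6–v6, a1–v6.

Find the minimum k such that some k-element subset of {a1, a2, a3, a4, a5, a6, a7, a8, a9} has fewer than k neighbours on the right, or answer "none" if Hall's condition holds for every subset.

6

Take S = {a1, a2, a3, a5, a6, a7}. Its neighbourhood is {v2, v3, v4, v6, v9}, so |N(S)| = 5 < |S| = 6.
Every subset of size less than 6 has at least as many neighbours as members, so 6 is the minimum.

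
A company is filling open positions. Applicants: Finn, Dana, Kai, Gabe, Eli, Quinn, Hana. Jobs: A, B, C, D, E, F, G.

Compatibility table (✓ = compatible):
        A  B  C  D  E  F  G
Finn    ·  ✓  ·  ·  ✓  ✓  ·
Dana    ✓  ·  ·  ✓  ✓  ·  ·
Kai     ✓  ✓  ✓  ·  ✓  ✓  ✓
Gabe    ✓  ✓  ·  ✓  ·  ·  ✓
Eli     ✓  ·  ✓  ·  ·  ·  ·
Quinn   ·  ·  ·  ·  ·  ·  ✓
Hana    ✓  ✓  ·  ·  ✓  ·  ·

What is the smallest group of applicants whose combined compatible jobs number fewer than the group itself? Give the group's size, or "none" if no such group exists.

A matching saturating every applicant exists, for instance Finn→F, Dana→E, Kai→A, Gabe→D, Eli→C, Quinn→G, Hana→B.
By Hall's marriage theorem, this means |N(S)| ≥ |S| for every subset S, so no violating subset exists.

none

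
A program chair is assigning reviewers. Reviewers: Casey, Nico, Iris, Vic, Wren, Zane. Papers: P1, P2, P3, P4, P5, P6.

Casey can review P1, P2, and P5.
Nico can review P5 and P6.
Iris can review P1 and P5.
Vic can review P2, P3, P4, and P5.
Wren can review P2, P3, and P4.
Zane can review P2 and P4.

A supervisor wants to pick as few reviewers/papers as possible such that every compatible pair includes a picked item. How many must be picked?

6

A maximum matching has 6 edges (e.g. Casey–P2, Nico–P6, Iris–P1, Vic–P5, Wren–P3, Zane–P4).
By König's theorem the minimum vertex cover has the same size. One such cover is {Casey, Nico, Iris, Vic, Wren, Zane}.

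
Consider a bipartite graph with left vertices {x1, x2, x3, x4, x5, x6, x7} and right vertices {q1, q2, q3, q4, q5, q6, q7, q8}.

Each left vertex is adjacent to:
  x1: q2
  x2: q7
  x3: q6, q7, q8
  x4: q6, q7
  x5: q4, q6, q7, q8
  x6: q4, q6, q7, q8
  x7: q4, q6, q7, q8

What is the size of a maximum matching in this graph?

For example, pair x1–q2, x2–q7, x3–q8, x4–q6, x5–q4.
The set {x2, x3, x4, x5, x6, x7} has only 4 neighbours ({q4, q6, q7, q8}), so by Hall's theorem at most 5 of the 7 left vertices can be matched.

5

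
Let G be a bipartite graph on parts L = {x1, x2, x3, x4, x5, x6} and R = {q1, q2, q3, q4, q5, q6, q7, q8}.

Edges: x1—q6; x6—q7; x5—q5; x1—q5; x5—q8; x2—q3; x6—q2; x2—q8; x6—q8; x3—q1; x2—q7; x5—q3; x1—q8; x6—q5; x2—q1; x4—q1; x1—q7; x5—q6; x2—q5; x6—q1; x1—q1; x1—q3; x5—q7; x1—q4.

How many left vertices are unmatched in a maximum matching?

1

For example, pair x1→q4, x2→q8, x3→q1, x5→q6, x6→q7.
The set {x3, x4} has only 1 neighbour ({q1}), so by Hall's theorem at most 5 of the 6 left vertices can be matched.
That matches 5 of the 6, leaving 1 unmatched; no matching can do better.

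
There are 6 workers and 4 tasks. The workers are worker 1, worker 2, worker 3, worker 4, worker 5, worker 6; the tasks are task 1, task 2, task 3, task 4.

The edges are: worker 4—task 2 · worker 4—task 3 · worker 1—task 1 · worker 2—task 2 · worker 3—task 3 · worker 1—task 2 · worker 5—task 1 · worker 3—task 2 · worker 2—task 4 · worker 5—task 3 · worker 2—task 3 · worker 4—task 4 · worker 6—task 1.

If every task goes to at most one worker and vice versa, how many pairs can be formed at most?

4

A valid assignment of size 4: worker 1-task 1, worker 2-task 4, worker 3-task 3, worker 4-task 2.
The set {worker 1, worker 2, worker 3, worker 4, worker 5, worker 6} has only 4 neighbours ({task 1, task 2, task 3, task 4}), so by Hall's theorem at most 4 of the 6 workers can be matched.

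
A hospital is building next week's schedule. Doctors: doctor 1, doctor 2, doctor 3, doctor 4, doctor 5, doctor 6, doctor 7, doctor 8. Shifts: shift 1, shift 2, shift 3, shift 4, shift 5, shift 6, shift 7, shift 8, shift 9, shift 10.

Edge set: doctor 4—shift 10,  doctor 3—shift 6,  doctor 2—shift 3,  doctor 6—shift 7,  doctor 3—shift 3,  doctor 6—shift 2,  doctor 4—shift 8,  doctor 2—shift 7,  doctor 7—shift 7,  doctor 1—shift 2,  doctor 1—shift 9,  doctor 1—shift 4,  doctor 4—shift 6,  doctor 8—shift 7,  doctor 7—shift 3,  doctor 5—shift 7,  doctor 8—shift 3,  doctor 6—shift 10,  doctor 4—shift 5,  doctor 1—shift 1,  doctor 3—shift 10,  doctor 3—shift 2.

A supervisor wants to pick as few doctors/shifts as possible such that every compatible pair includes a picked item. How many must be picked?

{doctor 1, doctor 3, doctor 4, doctor 6, shift 3, shift 7} is a vertex cover of size 6: every edge has an endpoint in this set.
No smaller cover exists because doctor 1–shift 2, doctor 2–shift 3, doctor 3–shift 6, doctor 4–shift 5, doctor 5–shift 7, doctor 6–shift 10 is a matching of size 6, and a cover must include an endpoint of each of these disjoint edges (König's theorem).

6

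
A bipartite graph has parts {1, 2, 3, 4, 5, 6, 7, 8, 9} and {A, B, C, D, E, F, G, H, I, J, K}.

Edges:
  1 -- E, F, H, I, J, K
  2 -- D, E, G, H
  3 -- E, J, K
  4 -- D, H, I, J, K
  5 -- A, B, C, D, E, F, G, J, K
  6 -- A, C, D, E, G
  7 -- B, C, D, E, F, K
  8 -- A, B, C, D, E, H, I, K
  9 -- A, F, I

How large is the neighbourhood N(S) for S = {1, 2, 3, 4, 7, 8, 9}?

The union of neighbours of {1, 2, 3, 4, 7, 8, 9} is {A, B, C, D, E, F, G, H, I, J, K}, which has 11 elements.
Since |N(S)| = 11 ≥ |S| = 7, Hall's condition holds for this subset.

11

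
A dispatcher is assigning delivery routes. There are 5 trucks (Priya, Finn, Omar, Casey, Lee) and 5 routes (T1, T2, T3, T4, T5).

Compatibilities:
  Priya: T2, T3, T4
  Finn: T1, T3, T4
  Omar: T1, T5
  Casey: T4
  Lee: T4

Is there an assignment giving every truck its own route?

No

The set {Casey, Lee} has only 1 neighbour ({T4}), so by Hall's theorem at most 4 of the 5 trucks can be matched.
Hence no matching covers every truck.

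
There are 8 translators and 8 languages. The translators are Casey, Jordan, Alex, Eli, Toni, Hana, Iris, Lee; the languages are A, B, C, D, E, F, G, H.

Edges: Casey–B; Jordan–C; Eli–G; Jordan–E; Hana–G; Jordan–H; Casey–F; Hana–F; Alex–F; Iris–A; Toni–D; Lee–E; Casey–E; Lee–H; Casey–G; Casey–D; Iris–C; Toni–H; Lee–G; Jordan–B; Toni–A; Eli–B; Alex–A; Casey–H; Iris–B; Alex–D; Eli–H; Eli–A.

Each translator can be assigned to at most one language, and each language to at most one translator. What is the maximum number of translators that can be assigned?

A valid assignment of size 8: Casey→G, Jordan→H, Alex→A, Eli→B, Toni→D, Hana→F, Iris→C, Lee→E.
All 8 translators are matched, so no larger matching exists.

8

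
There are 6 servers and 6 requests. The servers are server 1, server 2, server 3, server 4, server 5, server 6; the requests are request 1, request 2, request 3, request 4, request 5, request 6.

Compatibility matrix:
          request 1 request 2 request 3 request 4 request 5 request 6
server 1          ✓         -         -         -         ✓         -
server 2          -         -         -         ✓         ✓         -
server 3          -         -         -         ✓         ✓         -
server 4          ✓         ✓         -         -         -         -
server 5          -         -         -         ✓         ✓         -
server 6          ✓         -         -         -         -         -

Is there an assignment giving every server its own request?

The set {server 1, server 2, server 3, server 5, server 6} has only 3 neighbours ({request 1, request 4, request 5}), so by Hall's theorem at most 4 of the 6 servers can be matched.
Hence no matching covers every server.

No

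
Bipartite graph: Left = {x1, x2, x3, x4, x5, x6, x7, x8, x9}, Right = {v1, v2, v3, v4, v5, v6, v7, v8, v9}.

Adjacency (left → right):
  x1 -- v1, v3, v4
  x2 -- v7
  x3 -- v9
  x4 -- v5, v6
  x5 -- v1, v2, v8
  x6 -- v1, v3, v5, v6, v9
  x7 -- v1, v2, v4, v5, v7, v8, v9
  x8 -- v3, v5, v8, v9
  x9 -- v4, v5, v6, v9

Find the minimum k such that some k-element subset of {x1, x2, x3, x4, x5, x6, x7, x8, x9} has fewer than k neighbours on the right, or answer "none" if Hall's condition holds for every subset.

A matching saturating every left vertex exists, for instance x1→v4, x2→v7, x3→v9, x4→v5, x5→v1, x6→v3, x7→v2, x8→v8, x9→v6.
By Hall's marriage theorem, this means |N(S)| ≥ |S| for every subset S, so no violating subset exists.

none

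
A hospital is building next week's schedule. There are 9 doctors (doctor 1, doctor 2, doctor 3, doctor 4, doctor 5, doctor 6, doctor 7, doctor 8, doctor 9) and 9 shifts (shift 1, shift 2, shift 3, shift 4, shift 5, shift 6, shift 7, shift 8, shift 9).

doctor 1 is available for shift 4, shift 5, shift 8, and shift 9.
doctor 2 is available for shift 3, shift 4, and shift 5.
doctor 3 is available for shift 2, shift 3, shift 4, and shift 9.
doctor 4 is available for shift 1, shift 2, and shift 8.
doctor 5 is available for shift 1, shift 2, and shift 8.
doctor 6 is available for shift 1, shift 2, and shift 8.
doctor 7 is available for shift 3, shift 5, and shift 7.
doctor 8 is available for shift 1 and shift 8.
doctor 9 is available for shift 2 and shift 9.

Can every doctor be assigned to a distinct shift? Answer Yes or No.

The set {doctor 4, doctor 5, doctor 6, doctor 8} has only 3 neighbours ({shift 1, shift 2, shift 8}), so by Hall's theorem at most 8 of the 9 doctors can be matched.
Hence no matching covers every doctor.

No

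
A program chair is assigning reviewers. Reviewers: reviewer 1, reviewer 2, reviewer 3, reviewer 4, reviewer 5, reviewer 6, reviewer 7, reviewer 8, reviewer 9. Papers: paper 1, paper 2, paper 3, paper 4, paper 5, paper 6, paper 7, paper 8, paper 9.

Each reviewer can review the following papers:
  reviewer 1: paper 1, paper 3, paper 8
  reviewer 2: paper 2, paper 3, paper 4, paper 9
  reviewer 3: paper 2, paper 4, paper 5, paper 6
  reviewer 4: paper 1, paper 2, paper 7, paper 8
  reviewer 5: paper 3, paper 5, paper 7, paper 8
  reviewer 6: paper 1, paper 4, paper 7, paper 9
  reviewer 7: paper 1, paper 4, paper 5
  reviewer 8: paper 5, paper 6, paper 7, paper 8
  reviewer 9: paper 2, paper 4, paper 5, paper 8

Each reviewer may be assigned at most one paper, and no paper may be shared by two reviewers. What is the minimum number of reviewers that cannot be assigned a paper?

0

One maximum matching: reviewer 1→paper 1, reviewer 2→paper 9, reviewer 3→paper 5, reviewer 4→paper 2, reviewer 5→paper 3, reviewer 6→paper 7, reviewer 7→paper 4, reviewer 8→paper 6, reviewer 9→paper 8.
This saturates every reviewer, so 9 is the maximum.
That matches 9 of the 9, leaving 0 unmatched; no matching can do better.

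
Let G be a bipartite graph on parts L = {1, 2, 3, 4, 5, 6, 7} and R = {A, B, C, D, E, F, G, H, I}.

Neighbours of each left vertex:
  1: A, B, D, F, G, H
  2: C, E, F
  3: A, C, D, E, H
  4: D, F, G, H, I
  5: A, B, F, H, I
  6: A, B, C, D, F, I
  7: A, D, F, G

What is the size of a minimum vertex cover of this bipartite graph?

{1, 2, 3, 4, 5, 6, 7} is a vertex cover of size 7: every edge has an endpoint in this set.
No smaller cover exists because 1–B, 2–C, 3–E, 4–G, 5–H, 6–A, 7–F is a matching of size 7, and a cover must include an endpoint of each of these disjoint edges (König's theorem).

7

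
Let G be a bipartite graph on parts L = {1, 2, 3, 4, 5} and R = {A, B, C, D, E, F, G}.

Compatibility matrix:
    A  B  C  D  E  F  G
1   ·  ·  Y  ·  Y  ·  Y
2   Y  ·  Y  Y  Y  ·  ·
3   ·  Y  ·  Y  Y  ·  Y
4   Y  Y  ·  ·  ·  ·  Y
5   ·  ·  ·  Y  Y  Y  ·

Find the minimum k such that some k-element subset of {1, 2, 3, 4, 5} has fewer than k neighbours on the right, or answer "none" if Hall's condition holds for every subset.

A matching saturating every left vertex exists, for instance 1→C, 2→D, 3→B, 4→G, 5→E.
By Hall's marriage theorem, this means |N(S)| ≥ |S| for every subset S, so no violating subset exists.

none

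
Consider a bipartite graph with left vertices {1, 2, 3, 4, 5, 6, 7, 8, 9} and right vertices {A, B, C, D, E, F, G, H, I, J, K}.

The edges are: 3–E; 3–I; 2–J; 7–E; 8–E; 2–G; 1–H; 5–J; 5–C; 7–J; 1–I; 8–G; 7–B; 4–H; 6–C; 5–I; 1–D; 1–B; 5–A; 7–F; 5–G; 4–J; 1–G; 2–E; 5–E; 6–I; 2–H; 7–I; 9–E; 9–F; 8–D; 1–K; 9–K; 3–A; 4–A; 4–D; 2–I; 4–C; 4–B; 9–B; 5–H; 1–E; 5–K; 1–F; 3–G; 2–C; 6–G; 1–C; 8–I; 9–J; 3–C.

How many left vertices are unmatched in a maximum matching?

0

One maximum matching: 1-K, 2-G, 3-E, 4-H, 5-A, 6-C, 7-B, 8-D, 9-J.
All 9 left vertices are matched, so no larger matching exists.
That matches 9 of the 9, leaving 0 unmatched; no matching can do better.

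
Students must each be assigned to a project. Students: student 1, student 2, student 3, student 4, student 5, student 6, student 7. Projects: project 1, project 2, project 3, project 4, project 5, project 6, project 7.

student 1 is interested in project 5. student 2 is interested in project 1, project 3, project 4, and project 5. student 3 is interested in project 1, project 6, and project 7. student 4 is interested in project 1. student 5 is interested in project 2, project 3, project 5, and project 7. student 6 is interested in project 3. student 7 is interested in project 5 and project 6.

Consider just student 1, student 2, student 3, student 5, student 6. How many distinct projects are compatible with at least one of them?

The union of neighbours of {student 1, student 2, student 3, student 5, student 6} is {project 1, project 2, project 3, project 4, project 5, project 6, project 7}, which has 7 elements.
Since |N(S)| = 7 ≥ |S| = 5, Hall's condition holds for this subset.

7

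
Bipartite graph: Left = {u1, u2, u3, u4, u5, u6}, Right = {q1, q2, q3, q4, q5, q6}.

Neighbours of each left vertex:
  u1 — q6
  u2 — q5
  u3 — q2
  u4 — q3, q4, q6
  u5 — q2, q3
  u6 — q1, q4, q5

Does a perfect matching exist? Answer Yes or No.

One maximum matching: u1-q6, u2-q5, u3-q2, u4-q4, u5-q3, u6-q1.
Every left vertex is matched, so this is a perfect matching.

Yes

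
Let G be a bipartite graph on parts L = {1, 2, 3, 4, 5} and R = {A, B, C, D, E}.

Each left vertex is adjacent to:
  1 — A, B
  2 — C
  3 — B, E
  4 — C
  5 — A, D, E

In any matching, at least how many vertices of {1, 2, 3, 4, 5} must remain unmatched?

1

A valid assignment of size 4: 1→A, 2→C, 3→B, 5→E.
The set {2, 4} has only 1 neighbour ({C}), so by Hall's theorem at most 4 of the 5 left vertices can be matched.
That matches 4 of the 5, leaving 1 unmatched; no matching can do better.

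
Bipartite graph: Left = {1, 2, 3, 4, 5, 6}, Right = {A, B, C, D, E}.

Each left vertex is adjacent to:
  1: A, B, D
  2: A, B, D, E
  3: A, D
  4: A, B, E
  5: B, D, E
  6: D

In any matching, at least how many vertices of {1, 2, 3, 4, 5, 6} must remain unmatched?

A valid assignment of size 4: 1-D, 2-E, 3-A, 4-B.
The set {1, 2, 3, 4, 5, 6} has only 4 neighbours ({A, B, D, E}), so by Hall's theorem at most 4 of the 6 left vertices can be matched.
That matches 4 of the 6, leaving 2 unmatched; no matching can do better.

2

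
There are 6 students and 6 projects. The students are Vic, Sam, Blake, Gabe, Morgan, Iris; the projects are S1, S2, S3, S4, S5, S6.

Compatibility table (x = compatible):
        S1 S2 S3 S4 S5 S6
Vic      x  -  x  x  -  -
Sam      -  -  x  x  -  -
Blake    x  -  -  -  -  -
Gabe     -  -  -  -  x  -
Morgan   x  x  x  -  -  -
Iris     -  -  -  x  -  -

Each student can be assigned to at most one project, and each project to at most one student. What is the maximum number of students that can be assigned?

One maximum matching: Vic→S3, Sam→S4, Blake→S1, Gabe→S5, Morgan→S2.
The set {Vic, Sam, Blake, Iris} has only 3 neighbours ({S1, S3, S4}), so by Hall's theorem at most 5 of the 6 students can be matched.

5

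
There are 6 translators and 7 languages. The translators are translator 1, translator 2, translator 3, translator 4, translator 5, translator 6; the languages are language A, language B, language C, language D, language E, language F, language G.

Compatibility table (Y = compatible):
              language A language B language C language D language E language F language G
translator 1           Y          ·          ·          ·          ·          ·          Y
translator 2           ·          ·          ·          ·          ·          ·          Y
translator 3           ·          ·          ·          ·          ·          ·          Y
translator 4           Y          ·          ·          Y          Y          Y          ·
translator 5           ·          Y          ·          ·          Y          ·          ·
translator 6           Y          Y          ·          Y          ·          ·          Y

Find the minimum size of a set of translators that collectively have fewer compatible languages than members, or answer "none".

2

Take S = {translator 2, translator 3}. Its neighbourhood is {language G}, so |N(S)| = 1 < |S| = 2.
No single vertex violates Hall's condition since each has at least one neighbour, so 2 is the minimum.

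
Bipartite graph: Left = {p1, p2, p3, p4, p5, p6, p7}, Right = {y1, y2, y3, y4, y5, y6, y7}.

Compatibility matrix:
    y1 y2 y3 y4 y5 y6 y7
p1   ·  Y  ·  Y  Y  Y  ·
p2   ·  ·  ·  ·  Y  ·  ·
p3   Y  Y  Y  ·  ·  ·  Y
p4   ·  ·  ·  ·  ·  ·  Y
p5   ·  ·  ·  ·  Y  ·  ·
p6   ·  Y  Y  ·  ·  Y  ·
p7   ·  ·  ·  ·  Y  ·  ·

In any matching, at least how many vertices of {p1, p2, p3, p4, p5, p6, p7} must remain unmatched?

2

For example, pair p1→y6, p2→y5, p3→y1, p4→y7, p6→y3.
The set {p2, p5, p7} has only 1 neighbour ({y5}), so by Hall's theorem at most 5 of the 7 left vertices can be matched.
That matches 5 of the 7, leaving 2 unmatched; no matching can do better.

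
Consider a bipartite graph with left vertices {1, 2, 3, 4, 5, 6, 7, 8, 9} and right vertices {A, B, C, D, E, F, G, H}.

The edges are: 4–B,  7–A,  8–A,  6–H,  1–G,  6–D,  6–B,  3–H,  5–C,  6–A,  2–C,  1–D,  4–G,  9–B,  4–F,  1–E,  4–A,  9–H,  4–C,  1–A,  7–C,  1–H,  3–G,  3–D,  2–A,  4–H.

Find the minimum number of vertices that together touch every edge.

7

A maximum matching has 7 edges (e.g. 1–E, 2–A, 3–G, 4–H, 5–C, 6–D, 9–B).
By König's theorem the minimum vertex cover has the same size. One such cover is {1, 3, 4, 6, 9, A, C}.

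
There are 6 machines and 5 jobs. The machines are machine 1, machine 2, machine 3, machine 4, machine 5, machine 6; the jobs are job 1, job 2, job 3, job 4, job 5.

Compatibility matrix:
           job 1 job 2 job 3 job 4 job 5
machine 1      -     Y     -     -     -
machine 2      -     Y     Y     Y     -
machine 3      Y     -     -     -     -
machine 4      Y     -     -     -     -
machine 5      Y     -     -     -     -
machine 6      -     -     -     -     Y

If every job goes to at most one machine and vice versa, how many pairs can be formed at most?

One maximum matching: machine 1→job 2, machine 2→job 4, machine 3→job 1, machine 6→job 5.
The set {machine 3, machine 4, machine 5} has only 1 neighbour ({job 1}), so by Hall's theorem at most 4 of the 6 machines can be matched.

4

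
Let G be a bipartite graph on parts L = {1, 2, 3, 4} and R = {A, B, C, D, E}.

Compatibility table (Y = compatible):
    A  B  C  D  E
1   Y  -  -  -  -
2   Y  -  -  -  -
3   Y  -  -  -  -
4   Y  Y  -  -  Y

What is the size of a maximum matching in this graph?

2

A valid assignment of size 2: 1→A, 4→B.
The set {1, 2, 3} has only 1 neighbour ({A}), so by Hall's theorem at most 2 of the 4 left vertices can be matched.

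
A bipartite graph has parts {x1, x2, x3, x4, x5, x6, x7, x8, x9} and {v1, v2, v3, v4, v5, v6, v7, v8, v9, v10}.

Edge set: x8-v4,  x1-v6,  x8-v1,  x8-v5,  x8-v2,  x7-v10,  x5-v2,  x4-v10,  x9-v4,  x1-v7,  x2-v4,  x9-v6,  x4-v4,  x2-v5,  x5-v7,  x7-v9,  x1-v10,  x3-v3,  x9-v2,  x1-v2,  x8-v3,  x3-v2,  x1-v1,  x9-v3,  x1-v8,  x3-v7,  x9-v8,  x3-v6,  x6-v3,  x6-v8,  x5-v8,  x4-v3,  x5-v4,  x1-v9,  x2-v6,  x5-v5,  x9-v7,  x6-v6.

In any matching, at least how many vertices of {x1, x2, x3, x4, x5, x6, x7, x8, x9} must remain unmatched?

One maximum matching: x1→v10, x2→v6, x3→v7, x4→v4, x5→v5, x6→v8, x7→v9, x8→v2, x9→v3.
All 9 left vertices are matched, so no larger matching exists.
That matches 9 of the 9, leaving 0 unmatched; no matching can do better.

0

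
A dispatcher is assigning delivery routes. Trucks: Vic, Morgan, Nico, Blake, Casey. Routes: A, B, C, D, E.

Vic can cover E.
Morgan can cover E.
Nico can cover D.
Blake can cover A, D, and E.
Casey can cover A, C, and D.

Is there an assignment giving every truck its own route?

The set {Vic, Morgan} has only 1 neighbour ({E}), so by Hall's theorem at most 4 of the 5 trucks can be matched.
Hence no matching covers every truck.

No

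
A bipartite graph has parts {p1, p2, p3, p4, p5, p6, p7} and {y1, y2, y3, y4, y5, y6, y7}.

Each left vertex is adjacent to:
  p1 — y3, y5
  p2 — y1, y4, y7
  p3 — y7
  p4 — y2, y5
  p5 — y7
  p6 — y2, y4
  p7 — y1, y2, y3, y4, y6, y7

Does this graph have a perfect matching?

The set {p3, p5} has only 1 neighbour ({y7}), so by Hall's theorem at most 6 of the 7 left vertices can be matched.
Hence no matching covers every left vertex.

No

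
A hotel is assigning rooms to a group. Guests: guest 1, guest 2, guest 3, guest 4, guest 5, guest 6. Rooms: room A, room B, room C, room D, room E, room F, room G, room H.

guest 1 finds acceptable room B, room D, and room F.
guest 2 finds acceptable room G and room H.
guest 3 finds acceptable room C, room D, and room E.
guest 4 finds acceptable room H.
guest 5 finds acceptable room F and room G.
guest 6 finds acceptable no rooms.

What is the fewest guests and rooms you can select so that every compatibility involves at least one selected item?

{guest 1, guest 2, guest 3, guest 4, guest 5} is a vertex cover of size 5: every edge has an endpoint in this set.
No smaller cover exists because guest 1–room B, guest 2–room G, guest 3–room D, guest 4–room H, guest 5–room F is a matching of size 5, and a cover must include an endpoint of each of these disjoint edges (König's theorem).

5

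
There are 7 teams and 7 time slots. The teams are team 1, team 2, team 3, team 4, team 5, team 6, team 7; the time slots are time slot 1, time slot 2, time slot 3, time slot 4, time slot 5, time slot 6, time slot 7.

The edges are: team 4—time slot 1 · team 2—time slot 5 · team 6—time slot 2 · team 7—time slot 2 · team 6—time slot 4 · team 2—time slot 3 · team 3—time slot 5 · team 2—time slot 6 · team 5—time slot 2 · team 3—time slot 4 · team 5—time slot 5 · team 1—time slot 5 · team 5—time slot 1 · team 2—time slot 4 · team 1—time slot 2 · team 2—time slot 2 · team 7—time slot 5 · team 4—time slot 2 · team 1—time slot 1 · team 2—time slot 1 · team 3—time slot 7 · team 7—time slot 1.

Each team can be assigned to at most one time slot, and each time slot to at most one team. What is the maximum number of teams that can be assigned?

6

For example, pair team 1→time slot 5, team 2→time slot 3, team 3→time slot 7, team 4→time slot 1, team 5→time slot 2, team 6→time slot 4.
The set {team 1, team 4, team 5, team 7} has only 3 neighbours ({time slot 1, time slot 2, time slot 5}), so by Hall's theorem at most 6 of the 7 teams can be matched.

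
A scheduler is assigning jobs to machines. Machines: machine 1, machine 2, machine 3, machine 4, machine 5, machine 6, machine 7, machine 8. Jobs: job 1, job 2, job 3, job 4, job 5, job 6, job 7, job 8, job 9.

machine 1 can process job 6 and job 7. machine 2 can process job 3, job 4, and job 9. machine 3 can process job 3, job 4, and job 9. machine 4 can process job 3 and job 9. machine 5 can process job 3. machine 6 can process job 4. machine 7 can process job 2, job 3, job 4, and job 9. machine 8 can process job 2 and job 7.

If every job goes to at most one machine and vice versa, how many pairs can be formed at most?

A valid assignment of size 6: machine 1→job 6, machine 2→job 3, machine 3→job 4, machine 4→job 9, machine 7→job 2, machine 8→job 7.
The set {machine 2, machine 3, machine 4, machine 5, machine 6} has only 3 neighbours ({job 3, job 4, job 9}), so by Hall's theorem at most 6 of the 8 machines can be matched.

6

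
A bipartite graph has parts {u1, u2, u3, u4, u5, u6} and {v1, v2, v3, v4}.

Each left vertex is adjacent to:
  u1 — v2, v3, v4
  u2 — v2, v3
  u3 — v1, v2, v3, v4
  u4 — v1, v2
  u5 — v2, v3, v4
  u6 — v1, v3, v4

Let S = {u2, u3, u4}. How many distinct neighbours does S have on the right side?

The union of neighbours of {u2, u3, u4} is {v1, v2, v3, v4}, which has 4 elements.
Since |N(S)| = 4 ≥ |S| = 3, Hall's condition holds for this subset.

4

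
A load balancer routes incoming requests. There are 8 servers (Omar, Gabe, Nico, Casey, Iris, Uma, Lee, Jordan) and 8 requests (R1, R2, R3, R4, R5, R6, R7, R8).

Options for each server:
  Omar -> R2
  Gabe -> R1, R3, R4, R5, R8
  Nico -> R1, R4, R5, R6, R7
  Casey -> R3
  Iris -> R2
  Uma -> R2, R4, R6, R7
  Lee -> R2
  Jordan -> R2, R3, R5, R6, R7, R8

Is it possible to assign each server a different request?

The set {Omar, Iris, Lee} has only 1 neighbour ({R2}), so by Hall's theorem at most 6 of the 8 servers can be matched.
Hence no matching covers every server.

No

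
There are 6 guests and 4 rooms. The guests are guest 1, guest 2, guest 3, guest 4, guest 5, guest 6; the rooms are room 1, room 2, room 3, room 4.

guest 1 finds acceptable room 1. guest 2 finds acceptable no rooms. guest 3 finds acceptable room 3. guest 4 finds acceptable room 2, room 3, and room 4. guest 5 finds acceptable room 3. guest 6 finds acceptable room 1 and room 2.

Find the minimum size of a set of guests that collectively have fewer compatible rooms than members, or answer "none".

1

Take S = {guest 2}. Its neighbourhood is {}, so |N(S)| = 0 < |S| = 1.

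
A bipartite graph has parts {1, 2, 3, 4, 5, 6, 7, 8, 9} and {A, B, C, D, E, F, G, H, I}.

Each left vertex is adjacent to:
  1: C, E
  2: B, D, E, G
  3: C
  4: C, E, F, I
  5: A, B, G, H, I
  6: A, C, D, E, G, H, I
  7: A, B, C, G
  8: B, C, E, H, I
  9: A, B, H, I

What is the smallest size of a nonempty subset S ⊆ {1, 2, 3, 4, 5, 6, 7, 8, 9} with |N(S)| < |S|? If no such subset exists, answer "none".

none

A matching saturating every left vertex exists, for instance 1→E, 2→D, 3→C, 4→F, 5→A, 6→G, 7→B, 8→H, 9→I.
By Hall's marriage theorem, this means |N(S)| ≥ |S| for every subset S, so no violating subset exists.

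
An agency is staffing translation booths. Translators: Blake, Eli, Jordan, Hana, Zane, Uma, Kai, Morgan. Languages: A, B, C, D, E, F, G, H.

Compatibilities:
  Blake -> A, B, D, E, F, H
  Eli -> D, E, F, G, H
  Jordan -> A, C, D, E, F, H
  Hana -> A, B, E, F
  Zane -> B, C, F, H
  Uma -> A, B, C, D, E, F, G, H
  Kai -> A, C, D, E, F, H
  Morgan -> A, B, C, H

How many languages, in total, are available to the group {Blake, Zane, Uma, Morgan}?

8

The union of neighbours of {Blake, Zane, Uma, Morgan} is {A, B, C, D, E, F, G, H}, which has 8 elements.
Since |N(S)| = 8 ≥ |S| = 4, Hall's condition holds for this subset.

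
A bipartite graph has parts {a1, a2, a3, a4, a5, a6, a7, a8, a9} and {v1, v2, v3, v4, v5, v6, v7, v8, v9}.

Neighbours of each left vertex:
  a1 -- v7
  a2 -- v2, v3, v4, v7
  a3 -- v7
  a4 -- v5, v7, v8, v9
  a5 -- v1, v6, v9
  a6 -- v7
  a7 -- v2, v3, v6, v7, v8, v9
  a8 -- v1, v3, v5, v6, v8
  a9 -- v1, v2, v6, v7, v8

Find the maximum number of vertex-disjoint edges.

One maximum matching: a1–v7, a2–v4, a4–v8, a5–v1, a7–v3, a8–v6, a9–v2.
The set {a1, a3, a6} has only 1 neighbour ({v7}), so by Hall's theorem at most 7 of the 9 left vertices can be matched.

7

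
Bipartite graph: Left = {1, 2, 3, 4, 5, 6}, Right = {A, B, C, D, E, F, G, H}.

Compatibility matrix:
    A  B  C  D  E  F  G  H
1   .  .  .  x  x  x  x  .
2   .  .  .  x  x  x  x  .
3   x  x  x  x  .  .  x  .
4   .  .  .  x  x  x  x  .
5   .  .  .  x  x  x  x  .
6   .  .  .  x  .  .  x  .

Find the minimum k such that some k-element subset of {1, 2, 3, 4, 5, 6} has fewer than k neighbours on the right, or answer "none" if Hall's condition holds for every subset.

Take S = {1, 2, 4, 5, 6}. Its neighbourhood is {D, E, F, G}, so |N(S)| = 4 < |S| = 5.
Every subset of size less than 5 has at least as many neighbours as members, so 5 is the minimum.

5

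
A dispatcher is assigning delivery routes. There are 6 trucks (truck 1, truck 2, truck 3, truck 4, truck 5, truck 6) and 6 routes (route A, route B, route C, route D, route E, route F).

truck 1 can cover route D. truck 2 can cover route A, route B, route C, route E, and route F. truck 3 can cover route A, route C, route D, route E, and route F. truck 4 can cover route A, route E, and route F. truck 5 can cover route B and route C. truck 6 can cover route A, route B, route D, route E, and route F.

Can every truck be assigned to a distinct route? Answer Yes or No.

Yes

One maximum matching: truck 1–route D, truck 2–route A, truck 3–route C, truck 4–route F, truck 5–route B, truck 6–route E.
All 6 trucks are covered.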